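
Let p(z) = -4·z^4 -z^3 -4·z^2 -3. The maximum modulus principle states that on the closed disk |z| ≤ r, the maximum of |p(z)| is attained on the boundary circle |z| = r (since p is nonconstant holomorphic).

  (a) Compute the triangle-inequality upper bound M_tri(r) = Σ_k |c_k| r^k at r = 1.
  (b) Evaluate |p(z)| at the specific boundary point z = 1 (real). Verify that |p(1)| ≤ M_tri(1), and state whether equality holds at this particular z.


Coefficients: c_0 = -3, c_1 = 0, c_2 = -4, c_3 = -1, c_4 = -4. Radius r = 1.
Part (a). Triangle bound: M_tri(r) = Σ_k |c_k| r^k
  = |-3|·1^0 + |0|·1^1 + |-4|·1^2 + |-1|·1^3 + |-4|·1^4
  = 3 + 0 + 4 + 1 + 4 = 12.
This bounds M(r) := max_{|z|=r} |p(z)| from above; equality holds iff all terms c_k z^k can be made to align in phase at a single z on |z|=r.
Part (b). At z = 1 (real, on the circle |z| = r):
  p(1) = (-3)·1^0 + (0)·1^1 + (-4)·1^2 + (-1)·1^3 + (-4)·1^4 = -12.
  |p(1)| = 12.
Since all nonzero coefficients share the same sign, |p(1)| = 12 = M_tri(1); the triangle bound is attained at z = 1, so in fact M(r) = 12.

M_tri(1) = 12; |p(1)| = 12; equality at z=1: yes.


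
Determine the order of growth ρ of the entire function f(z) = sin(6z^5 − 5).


Write sin(w) = (e^{iw} ± e^{−iw})/(2 or 2i), so |sin(w)| ≤ e^{|w|}. With w = 6z^5 − 5, |w| ≤ 6r^5 + 5 on |z|=r, giving M(r) ≤ e^{6r^5 + 5} and ρ ≤ 5. For the lower bound, choose z on |z|=r with 6z^5 purely imaginary of modulus 6r^5; then |sin(6z^5 − 5)| grows like e^{6r^5}/2, so ρ ≥ 5. Hence ρ = 5.
Therefore ρ = 5.

Order ρ = 5.


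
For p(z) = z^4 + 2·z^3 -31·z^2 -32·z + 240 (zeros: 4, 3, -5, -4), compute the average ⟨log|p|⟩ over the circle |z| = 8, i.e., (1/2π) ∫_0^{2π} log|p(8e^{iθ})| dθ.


Zeros: -5, -4, 3, 4; r = 8.
Inside |z| < r: -5, -4, 3, 4. Outside (|z| ≥ r): ∅.
p(0) = 240, so log|p(0)| = log(240) = 5.4806.
Apply Jensen: I(r) = log|p(0)| + Σ_k log(r/|z_k|), summed over zeros inside |z| < r.
  log(r/|z_k|) for z_k = 4: log(8/4) = 0.6931
  log(r/|z_k|) for z_k = 3: log(8/3) = 0.9808
  log(r/|z_k|) for z_k = -5: log(8/5) = 0.4700
  log(r/|z_k|) for z_k = -4: log(8/4) = 0.6931
Sum over inside zeros: 2.8371.
I(r) = log|p(0)| + (inside sum) = 5.4806 + 2.8371 = 8.3178.
Closed form (all zeros inside, monic): I(r) = n·log(r) = 4·log(8) = 8.3178. ✓

I(r) ≈ 8.3178.


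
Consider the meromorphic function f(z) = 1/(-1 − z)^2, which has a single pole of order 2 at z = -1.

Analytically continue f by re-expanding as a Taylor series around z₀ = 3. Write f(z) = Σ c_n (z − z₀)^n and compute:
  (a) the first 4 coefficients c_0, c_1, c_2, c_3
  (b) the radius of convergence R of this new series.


Let w = z − z₀, so z = z₀ + w.
Then -1 − z = -1 − (z₀ + w) = (-1 − z₀) − w = -4 − w.
f(z) = 1/(-4 − w)^2 = (1/(-4)^2) · (1 − w/(-4))^{−2}.
By the binomial series (1−u)^{−2} = Σ_{n≥0} C(n+1, 1) u^n for |u|<1, with u = w/(-4):
  c_n = C(n+1, 1) / (-4)^(n+2).
  c_0 = 1/(-4)^2 = 1/16.
  c_1 = 2/(-4)^3 = -1/32.
  c_2 = 3/(-4)^4 = 3/256.
  c_3 = 4/(-4)^5 = -1/256.
The series is valid for |w/d| < 1, i.e. |z − z₀| < |d|.
Radius of convergence: R = |-1 − z₀| = |-4| = 4 (distance from z₀ to the singularity z = -1).

c_0 = 1/16, c_1 = -1/32, c_2 = 3/256, c_3 = -1/256; R = 4.


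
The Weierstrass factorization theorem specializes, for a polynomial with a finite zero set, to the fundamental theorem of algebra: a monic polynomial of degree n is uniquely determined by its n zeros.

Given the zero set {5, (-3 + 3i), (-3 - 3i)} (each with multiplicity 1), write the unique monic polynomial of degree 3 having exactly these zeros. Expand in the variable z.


The polynomial is p(z) = ∏_{α ∈ S} (z − α), where S = {5, (-3 + 3i), (-3 - 3i)}.
Expanding the product yields: p(z) = z^3 + z^2 -12·z -90.
Note conjugate pairs combine to real quadratics: (z − (-3+3i))(z − (-3−3i)) = z² + 6z + 18.
The resulting polynomial has degree 3 and real coefficients as required.

p(z) = z^3 + z^2 -12·z -90.


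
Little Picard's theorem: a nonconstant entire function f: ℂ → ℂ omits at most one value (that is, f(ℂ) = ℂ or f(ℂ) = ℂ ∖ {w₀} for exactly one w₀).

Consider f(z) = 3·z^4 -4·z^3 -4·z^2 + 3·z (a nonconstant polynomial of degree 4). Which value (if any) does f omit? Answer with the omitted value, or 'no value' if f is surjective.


Little Picard bounds the complement of f(ℂ) to at most one point.
For every w ∈ ℂ, the equation p(z) − w = 0 is a nonconstant polynomial in z and hence has at least one root by the fundamental theorem of algebra. So p is surjective onto ℂ, omitting no value.

Omitted value: no value.


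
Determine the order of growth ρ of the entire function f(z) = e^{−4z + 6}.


|e^{−4z + 6}| = e^{Re(-4·z) + 6} ≤ e^{4|z|^1 + 6} = e^{4r^1 + 6} on |z| = r, so ρ ≤ 1. Choosing z on |z|=r so that -4·z is real positive (always possible by picking arg z appropriately) gives |f(z)| = e^{4r^1 + 6}, matching the bound. The additive constant 6 does not affect log log M(r) ~ 1·log r. Hence ρ = 1.
Therefore ρ = 1.

Order ρ = 1.


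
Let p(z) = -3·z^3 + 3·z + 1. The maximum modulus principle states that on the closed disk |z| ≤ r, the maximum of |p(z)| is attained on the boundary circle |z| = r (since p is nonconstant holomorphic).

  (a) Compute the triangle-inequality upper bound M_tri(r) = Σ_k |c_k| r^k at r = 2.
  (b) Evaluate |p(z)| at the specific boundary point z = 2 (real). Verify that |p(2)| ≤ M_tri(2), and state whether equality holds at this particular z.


Coefficients: c_0 = 1, c_1 = 3, c_2 = 0, c_3 = -3. Radius r = 2.
Part (a). Triangle bound: M_tri(r) = Σ_k |c_k| r^k
  = |1|·2^0 + |3|·2^1 + |0|·2^2 + |-3|·2^3
  = 1 + 6 + 0 + 24 = 31.
This bounds M(r) := max_{|z|=r} |p(z)| from above; equality holds iff all terms c_k z^k can be made to align in phase at a single z on |z|=r.
Part (b). At z = 2 (real, on the circle |z| = r):
  p(2) = (1)·2^0 + (3)·2^1 + (0)·2^2 + (-3)·2^3 = -17.
  |p(2)| = 17.
Check: |p(2)| = 17 ≤ 31 = M_tri(2). ✓ Equality does not hold at z = 2 (the coefficients have mixed signs, so the terms do not all align in phase there).

M_tri(2) = 31; |p(2)| = 17; equality at z=2: no.


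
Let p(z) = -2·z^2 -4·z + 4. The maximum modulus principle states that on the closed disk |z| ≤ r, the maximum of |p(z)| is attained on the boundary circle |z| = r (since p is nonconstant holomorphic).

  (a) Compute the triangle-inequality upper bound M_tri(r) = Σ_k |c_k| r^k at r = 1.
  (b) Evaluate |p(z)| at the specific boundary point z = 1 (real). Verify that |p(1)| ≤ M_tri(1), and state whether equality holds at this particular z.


Coefficients: c_0 = 4, c_1 = -4, c_2 = -2. Radius r = 1.
Part (a). Triangle bound: M_tri(r) = Σ_k |c_k| r^k
  = |4|·1^0 + |-4|·1^1 + |-2|·1^2
  = 4 + 4 + 2 = 10.
This bounds M(r) := max_{|z|=r} |p(z)| from above; equality holds iff all terms c_k z^k can be made to align in phase at a single z on |z|=r.
Part (b). At z = 1 (real, on the circle |z| = r):
  p(1) = (4)·1^0 + (-4)·1^1 + (-2)·1^2 = -2.
  |p(1)| = 2.
Check: |p(1)| = 2 ≤ 10 = M_tri(1). ✓ Equality does not hold at z = 1 (the coefficients have mixed signs, so the terms do not all align in phase there).

M_tri(1) = 10; |p(1)| = 2; equality at z=1: no.


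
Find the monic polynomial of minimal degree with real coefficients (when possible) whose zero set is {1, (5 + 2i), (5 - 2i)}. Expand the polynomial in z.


The polynomial is p(z) = ∏_{α ∈ S} (z − α), where S = {1, (5 + 2i), (5 - 2i)}.
Expanding the product yields: p(z) = z^3 -11·z^2 + 39·z -29.
Note conjugate pairs combine to real quadratics: (z − (5+2i))(z − (5−2i)) = z² − 10z + 29.
The resulting polynomial has degree 3 and real coefficients as required.

p(z) = z^3 -11·z^2 + 39·z -29.


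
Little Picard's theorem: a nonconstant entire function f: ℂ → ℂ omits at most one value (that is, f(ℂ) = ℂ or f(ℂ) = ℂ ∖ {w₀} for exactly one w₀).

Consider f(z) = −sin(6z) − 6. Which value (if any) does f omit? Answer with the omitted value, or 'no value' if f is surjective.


Little Picard bounds the complement of f(ℂ) to at most one point.
sin is entire and surjective onto ℂ: for every w ∈ ℂ, sin(ζ) = w has a solution ζ ∈ ℂ (e.g., via the complex inverse arcsin). With ζ = 6z this gives z = ζ/(6). Then -1·sin(6z) takes every value in -1·ℂ = ℂ, and adding -6 is a bijection of ℂ. So f is surjective and omits no value. (Note: only on the real line is sin bounded by [−1, 1].)

Omitted value: no value.


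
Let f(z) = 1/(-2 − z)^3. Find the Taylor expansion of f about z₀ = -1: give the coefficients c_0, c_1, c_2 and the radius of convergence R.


Let w = z − z₀, so z = z₀ + w.
Then -2 − z = -2 − (z₀ + w) = (-2 − z₀) − w = -1 − w.
f(z) = 1/(-1 − w)^3 = (1/(-1)^3) · (1 − w/(-1))^{−3}.
By the binomial series (1−u)^{−3} = Σ_{n≥0} C(n+2, 2) u^n for |u|<1, with u = w/(-1):
  c_n = C(n+2, 2) / (-1)^(n+3).
  c_0 = 1/(-1)^3 = -1.
  c_1 = 3/(-1)^4 = 3.
  c_2 = 6/(-1)^5 = -6.
The series is valid for |w/d| < 1, i.e. |z − z₀| < |d|.
Radius of convergence: R = |-2 − z₀| = |-1| = 1 (distance from z₀ to the singularity z = -2).

c_0 = -1, c_1 = 3, c_2 = -6; R = 1.


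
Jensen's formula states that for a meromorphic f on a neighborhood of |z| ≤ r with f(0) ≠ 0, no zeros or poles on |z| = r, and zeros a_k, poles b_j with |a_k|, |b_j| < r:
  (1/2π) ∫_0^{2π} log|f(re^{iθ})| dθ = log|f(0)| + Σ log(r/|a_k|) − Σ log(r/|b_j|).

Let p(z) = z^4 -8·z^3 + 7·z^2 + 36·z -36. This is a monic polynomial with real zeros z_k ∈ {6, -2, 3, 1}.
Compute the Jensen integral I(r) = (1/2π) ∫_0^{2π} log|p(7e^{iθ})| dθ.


Zeros: -2, 1, 3, 6; r = 7.
Inside |z| < r: -2, 1, 3, 6. Outside (|z| ≥ r): ∅.
p(0) = -36, so log|p(0)| = log(36) = 3.5835.
Apply Jensen: I(r) = log|p(0)| + Σ_k log(r/|z_k|), summed over zeros inside |z| < r.
  log(r/|z_k|) for z_k = 6: log(7/6) = 0.1542
  log(r/|z_k|) for z_k = -2: log(7/2) = 1.2528
  log(r/|z_k|) for z_k = 3: log(7/3) = 0.8473
  log(r/|z_k|) for z_k = 1: log(7/1) = 1.9459
Sum over inside zeros: 4.2001.
I(r) = log|p(0)| + (inside sum) = 3.5835 + 4.2001 = 7.7836.
Closed form (all zeros inside, monic): I(r) = n·log(r) = 4·log(7) = 7.7836. ✓

I(r) ≈ 7.7836.


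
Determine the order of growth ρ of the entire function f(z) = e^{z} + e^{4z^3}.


Each summand is entire of order 1 and 3 respectively (as in the single-exponential case). The order of a sum is at most the max of the orders, so ρ ≤ 3. For the lower bound: on |z|=r choose arg z so that 4z^3 is real positive; then |e^{4z^3}| = e^{4r^3} while |e^{1z}| ≤ e^{1r^1} = o(e^{4r^3}). So |f| ≥ e^{4r^3}(1 − o(1)) and ρ ≥ 3. Hence ρ = max(1, 3) = 3.
Therefore ρ = 3.

Order ρ = 3.


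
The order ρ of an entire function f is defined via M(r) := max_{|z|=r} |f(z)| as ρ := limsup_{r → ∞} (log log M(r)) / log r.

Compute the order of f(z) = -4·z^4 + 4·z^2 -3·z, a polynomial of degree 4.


|f(z)| ≤ Σ|c_k|·r^k = O(r^4) as r → ∞. Polynomial growth is O(e^{r^ε}) for every ε > 0 (since r^4/e^{r^ε} → 0), so ρ ≤ ε for all ε > 0, i.e. ρ = 0. Every nonconstant polynomial has order 0.
Therefore ρ = 0.

Order ρ = 0.


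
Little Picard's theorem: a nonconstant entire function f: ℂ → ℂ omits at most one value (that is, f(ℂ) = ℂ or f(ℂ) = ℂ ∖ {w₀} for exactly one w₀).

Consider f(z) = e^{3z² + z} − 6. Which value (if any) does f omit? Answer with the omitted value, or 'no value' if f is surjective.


Little Picard bounds the complement of f(ℂ) to at most one point.
The exponent g(z) = 3z² + z is a nonconstant polynomial, hence surjective onto ℂ. So e^{g(z)} takes every value in {e^w : w ∈ ℂ} = ℂ ∖ {0}. Adding -6 shifts the range to ℂ ∖ {-6}. f omits exactly -6.

Omitted value: -6.


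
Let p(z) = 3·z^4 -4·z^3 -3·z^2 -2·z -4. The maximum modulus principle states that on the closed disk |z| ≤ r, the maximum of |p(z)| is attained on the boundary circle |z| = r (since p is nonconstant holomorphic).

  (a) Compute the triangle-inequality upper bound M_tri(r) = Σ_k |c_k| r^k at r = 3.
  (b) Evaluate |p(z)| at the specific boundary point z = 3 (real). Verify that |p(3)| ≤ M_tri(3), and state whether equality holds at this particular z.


Coefficients: c_0 = -4, c_1 = -2, c_2 = -3, c_3 = -4, c_4 = 3. Radius r = 3.
Part (a). Triangle bound: M_tri(r) = Σ_k |c_k| r^k
  = |-4|·3^0 + |-2|·3^1 + |-3|·3^2 + |-4|·3^3 + |3|·3^4
  = 4 + 6 + 27 + 108 + 243 = 388.
This bounds M(r) := max_{|z|=r} |p(z)| from above; equality holds iff all terms c_k z^k can be made to align in phase at a single z on |z|=r.
Part (b). At z = 3 (real, on the circle |z| = r):
  p(3) = (-4)·3^0 + (-2)·3^1 + (-3)·3^2 + (-4)·3^3 + (3)·3^4 = 98.
  |p(3)| = 98.
Check: |p(3)| = 98 ≤ 388 = M_tri(3). ✓ Equality does not hold at z = 3 (the coefficients have mixed signs, so the terms do not all align in phase there).

M_tri(3) = 388; |p(3)| = 98; equality at z=3: no.


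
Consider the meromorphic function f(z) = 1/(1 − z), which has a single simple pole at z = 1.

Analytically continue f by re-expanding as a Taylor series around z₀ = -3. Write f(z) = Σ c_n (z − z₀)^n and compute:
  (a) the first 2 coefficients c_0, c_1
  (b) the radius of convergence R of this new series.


Let w = z − z₀, so z = z₀ + w.
Then 1 − z = 1 − (z₀ + w) = (1 − z₀) − w = 4 − w.
f(z) = 1/(4 − w) = (1/(4)) · 1/(1 − w/(4)) = Σ_{n≥0} w^n / (4)^(n+1).
So c_n = 1/(4)^(n+1):
  c_0 = 1/(4)^1 = 1/4.
  c_1 = 1/(4)^2 = 1/16.
The series is valid for |w/d| < 1, i.e. |z − z₀| < |d|.
Radius of convergence: R = |1 − z₀| = |4| = 4 (distance from z₀ to the singularity z = 1).

c_0 = 1/4, c_1 = 1/16; R = 4.


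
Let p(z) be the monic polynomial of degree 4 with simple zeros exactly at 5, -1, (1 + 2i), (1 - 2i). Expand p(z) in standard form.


The polynomial is p(z) = ∏_{α ∈ S} (z − α), where S = {5, -1, (1 + 2i), (1 - 2i)}.
Expanding the product yields: p(z) = z^4 -6·z^3 + 8·z^2 -10·z -25.
Note conjugate pairs combine to real quadratics: (z − (1+2i))(z − (1−2i)) = z² − 2z + 5.
The resulting polynomial has degree 4 and real coefficients as required.

p(z) = z^4 -6·z^3 + 8·z^2 -10·z -25.


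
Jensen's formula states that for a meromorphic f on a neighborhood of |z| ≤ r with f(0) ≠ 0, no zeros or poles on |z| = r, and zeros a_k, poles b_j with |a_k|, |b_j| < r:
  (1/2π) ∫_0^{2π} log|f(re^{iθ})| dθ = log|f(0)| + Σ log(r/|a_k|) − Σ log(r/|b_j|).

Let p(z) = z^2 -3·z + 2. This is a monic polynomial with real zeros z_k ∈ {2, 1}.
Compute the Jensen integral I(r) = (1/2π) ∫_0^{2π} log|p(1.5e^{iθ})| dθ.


Zeros: 1, 2; r = 1.5.
Inside |z| < r: 1. Outside (|z| ≥ r): 2.
p(0) = 2, so log|p(0)| = log(2) = 0.6931.
Apply Jensen: I(r) = log|p(0)| + Σ_k log(r/|z_k|), summed over zeros inside |z| < r.
  log(r/|z_k|) for z_k = 1: log(1.5/1) = 0.4055
  Outside zeros (2) contribute nothing to the Jensen sum.
Sum over inside zeros: 0.4055.
I(r) = log|p(0)| + (inside sum) = 0.6931 + 0.4055 = 1.0986.
Note: since some zeros are outside |z| ≤ r, the simplified n·log(r) form does NOT apply — only the inside zeros contribute.

I(r) ≈ 1.0986.


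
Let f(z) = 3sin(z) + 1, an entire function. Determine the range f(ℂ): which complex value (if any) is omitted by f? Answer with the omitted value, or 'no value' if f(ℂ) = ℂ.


Little Picard bounds the complement of f(ℂ) to at most one point.
sin is entire and surjective onto ℂ: for every w ∈ ℂ, sin(ζ) = w has a solution ζ ∈ ℂ (e.g., via the complex inverse arcsin). With ζ = z this gives z = ζ/(1). Then 3·sin(z) takes every value in 3·ℂ = ℂ, and adding 1 is a bijection of ℂ. So f is surjective and omits no value. (Note: only on the real line is sin bounded by [−1, 1].)

Omitted value: no value.


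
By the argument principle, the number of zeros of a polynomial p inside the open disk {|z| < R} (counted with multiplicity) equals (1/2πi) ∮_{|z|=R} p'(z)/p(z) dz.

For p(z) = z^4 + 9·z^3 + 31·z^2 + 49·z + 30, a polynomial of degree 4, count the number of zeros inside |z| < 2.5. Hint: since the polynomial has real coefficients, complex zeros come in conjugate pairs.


The zeros of p are: -2, -3, (-2 + 1i), (-2 - 1i).
Their magnitudes are: 2, 3, 2.236, 2.236.
Zeros with |z| < R = 2.5: -2, (-2 + 1i), (-2 - 1i).
Count = 3.
By the argument principle, (1/2πi) ∮_{|z|=R} p'(z)/p(z) dz equals exactly this count.

Number of zeros inside |z| < 2.5: 3.


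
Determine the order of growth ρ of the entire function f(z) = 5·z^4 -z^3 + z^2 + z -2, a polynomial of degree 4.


|f(z)| ≤ Σ|c_k|·r^k = O(r^4) as r → ∞. Polynomial growth is O(e^{r^ε}) for every ε > 0 (since r^4/e^{r^ε} → 0), so ρ ≤ ε for all ε > 0, i.e. ρ = 0. Every nonconstant polynomial has order 0.
Therefore ρ = 0.

Order ρ = 0.


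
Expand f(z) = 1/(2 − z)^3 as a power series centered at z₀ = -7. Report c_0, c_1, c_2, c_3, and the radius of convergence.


Let w = z − z₀, so z = z₀ + w.
Then 2 − z = 2 − (z₀ + w) = (2 − z₀) − w = 9 − w.
f(z) = 1/(9 − w)^3 = (1/(9)^3) · (1 − w/(9))^{−3}.
By the binomial series (1−u)^{−3} = Σ_{n≥0} C(n+2, 2) u^n for |u|<1, with u = w/(9):
  c_n = C(n+2, 2) / (9)^(n+3).
  c_0 = 1/(9)^3 = 1/729.
  c_1 = 3/(9)^4 = 1/2187.
  c_2 = 6/(9)^5 = 2/19683.
  c_3 = 10/(9)^6 = 10/531441.
The series is valid for |w/d| < 1, i.e. |z − z₀| < |d|.
Radius of convergence: R = |2 − z₀| = |9| = 9 (distance from z₀ to the singularity z = 2).

c_0 = 1/729, c_1 = 1/2187, c_2 = 2/19683, c_3 = 10/531441; R = 9.


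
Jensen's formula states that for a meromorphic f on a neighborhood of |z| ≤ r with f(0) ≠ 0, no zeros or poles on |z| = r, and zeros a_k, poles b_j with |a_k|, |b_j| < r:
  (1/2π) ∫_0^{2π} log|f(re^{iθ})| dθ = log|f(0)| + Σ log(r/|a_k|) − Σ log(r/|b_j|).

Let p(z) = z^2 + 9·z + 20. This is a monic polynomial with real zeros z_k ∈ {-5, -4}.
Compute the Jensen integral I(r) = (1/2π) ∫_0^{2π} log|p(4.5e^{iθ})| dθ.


Zeros: -5, -4; r = 4.5.
Inside |z| < r: -4. Outside (|z| ≥ r): -5.
p(0) = 20, so log|p(0)| = log(20) = 2.9957.
Apply Jensen: I(r) = log|p(0)| + Σ_k log(r/|z_k|), summed over zeros inside |z| < r.
  log(r/|z_k|) for z_k = -4: log(4.5/4) = 0.1178
  Outside zeros (-5) contribute nothing to the Jensen sum.
Sum over inside zeros: 0.1178.
I(r) = log|p(0)| + (inside sum) = 2.9957 + 0.1178 = 3.1135.
Note: since some zeros are outside |z| ≤ r, the simplified n·log(r) form does NOT apply — only the inside zeros contribute.

I(r) ≈ 3.1135.


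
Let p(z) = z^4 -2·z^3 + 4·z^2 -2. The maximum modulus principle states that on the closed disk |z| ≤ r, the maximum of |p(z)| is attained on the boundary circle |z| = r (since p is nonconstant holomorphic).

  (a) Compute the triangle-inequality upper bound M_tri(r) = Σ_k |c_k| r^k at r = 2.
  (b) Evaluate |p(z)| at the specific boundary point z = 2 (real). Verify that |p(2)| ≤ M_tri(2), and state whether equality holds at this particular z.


Coefficients: c_0 = -2, c_1 = 0, c_2 = 4, c_3 = -2, c_4 = 1. Radius r = 2.
Part (a). Triangle bound: M_tri(r) = Σ_k |c_k| r^k
  = |-2|·2^0 + |0|·2^1 + |4|·2^2 + |-2|·2^3 + |1|·2^4
  = 2 + 0 + 16 + 16 + 16 = 50.
This bounds M(r) := max_{|z|=r} |p(z)| from above; equality holds iff all terms c_k z^k can be made to align in phase at a single z on |z|=r.
Part (b). At z = 2 (real, on the circle |z| = r):
  p(2) = (-2)·2^0 + (0)·2^1 + (4)·2^2 + (-2)·2^3 + (1)·2^4 = 14.
  |p(2)| = 14.
Check: |p(2)| = 14 ≤ 50 = M_tri(2). ✓ Equality does not hold at z = 2 (the coefficients have mixed signs, so the terms do not all align in phase there).

M_tri(2) = 50; |p(2)| = 14; equality at z=2: no.


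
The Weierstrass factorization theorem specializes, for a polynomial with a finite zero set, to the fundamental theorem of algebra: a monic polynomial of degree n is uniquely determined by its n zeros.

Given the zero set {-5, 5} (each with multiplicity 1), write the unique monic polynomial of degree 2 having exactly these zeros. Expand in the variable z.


The polynomial is p(z) = ∏_{α ∈ S} (z − α), where S = {-5, 5}.
Expanding the product yields: p(z) = z^2 -25.
The resulting polynomial has degree 2 and real coefficients as required.

p(z) = z^2 -25.


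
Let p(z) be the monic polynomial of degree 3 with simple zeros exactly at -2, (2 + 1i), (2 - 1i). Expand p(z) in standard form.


The polynomial is p(z) = ∏_{α ∈ S} (z − α), where S = {-2, (2 + 1i), (2 - 1i)}.
Expanding the product yields: p(z) = z^3 -2·z^2 -3·z + 10.
Note conjugate pairs combine to real quadratics: (z − (2+1i))(z − (2−1i)) = z² − 4z + 5.
The resulting polynomial has degree 3 and real coefficients as required.

p(z) = z^3 -2·z^2 -3·z + 10.


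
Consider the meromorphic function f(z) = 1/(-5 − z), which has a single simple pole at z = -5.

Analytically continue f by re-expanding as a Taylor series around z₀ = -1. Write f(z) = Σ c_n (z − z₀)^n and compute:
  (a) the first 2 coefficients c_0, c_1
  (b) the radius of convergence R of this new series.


Let w = z − z₀, so z = z₀ + w.
Then -5 − z = -5 − (z₀ + w) = (-5 − z₀) − w = -4 − w.
f(z) = 1/(-4 − w) = (1/(-4)) · 1/(1 − w/(-4)) = Σ_{n≥0} w^n / (-4)^(n+1).
So c_n = 1/(-4)^(n+1):
  c_0 = 1/(-4)^1 = -1/4.
  c_1 = 1/(-4)^2 = 1/16.
The series is valid for |w/d| < 1, i.e. |z − z₀| < |d|.
Radius of convergence: R = |-5 − z₀| = |-4| = 4 (distance from z₀ to the singularity z = -5).

c_0 = -1/4, c_1 = 1/16; R = 4.


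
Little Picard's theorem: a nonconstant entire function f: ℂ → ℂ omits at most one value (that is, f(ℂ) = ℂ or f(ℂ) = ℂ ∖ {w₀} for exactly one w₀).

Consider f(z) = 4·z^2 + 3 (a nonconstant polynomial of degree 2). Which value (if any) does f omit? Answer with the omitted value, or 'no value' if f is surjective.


Little Picard bounds the complement of f(ℂ) to at most one point.
For every w ∈ ℂ, the equation p(z) − w = 0 is a nonconstant polynomial in z and hence has at least one root by the fundamental theorem of algebra. So p is surjective onto ℂ, omitting no value.

Omitted value: no value.


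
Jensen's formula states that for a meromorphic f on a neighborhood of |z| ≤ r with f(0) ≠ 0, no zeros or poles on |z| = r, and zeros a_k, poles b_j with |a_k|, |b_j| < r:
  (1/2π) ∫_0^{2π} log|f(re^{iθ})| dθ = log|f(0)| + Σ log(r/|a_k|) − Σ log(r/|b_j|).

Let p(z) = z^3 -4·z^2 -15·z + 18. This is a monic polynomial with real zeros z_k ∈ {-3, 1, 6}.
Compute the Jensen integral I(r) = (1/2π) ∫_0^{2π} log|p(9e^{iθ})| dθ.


Zeros: -3, 1, 6; r = 9.
Inside |z| < r: -3, 1, 6. Outside (|z| ≥ r): ∅.
p(0) = 18, so log|p(0)| = log(18) = 2.8904.
Apply Jensen: I(r) = log|p(0)| + Σ_k log(r/|z_k|), summed over zeros inside |z| < r.
  log(r/|z_k|) for z_k = -3: log(9/3) = 1.0986
  log(r/|z_k|) for z_k = 1: log(9/1) = 2.1972
  log(r/|z_k|) for z_k = 6: log(9/6) = 0.4055
Sum over inside zeros: 3.7013.
I(r) = log|p(0)| + (inside sum) = 2.8904 + 3.7013 = 6.5917.
Closed form (all zeros inside, monic): I(r) = n·log(r) = 3·log(9) = 6.5917. ✓

I(r) ≈ 6.5917.


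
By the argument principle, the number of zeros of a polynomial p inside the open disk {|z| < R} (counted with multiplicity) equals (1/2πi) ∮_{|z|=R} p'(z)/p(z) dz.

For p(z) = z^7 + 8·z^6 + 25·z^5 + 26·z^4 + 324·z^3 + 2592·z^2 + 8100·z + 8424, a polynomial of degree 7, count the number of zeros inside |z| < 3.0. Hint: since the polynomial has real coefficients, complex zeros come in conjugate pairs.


The zeros of p are: (-3 + 2i), (-3 - 2i), (3 + 3i), (3 - 3i), (-3 + 3i), (-3 - 3i), -2.
Their magnitudes are: 3.606, 3.606, 4.243, 4.243, 4.243, 4.243, 2.
Zeros with |z| < R = 3.0: -2.
Count = 1.
By the argument principle, (1/2πi) ∮_{|z|=R} p'(z)/p(z) dz equals exactly this count.

Number of zeros inside |z| < 3.0: 1.


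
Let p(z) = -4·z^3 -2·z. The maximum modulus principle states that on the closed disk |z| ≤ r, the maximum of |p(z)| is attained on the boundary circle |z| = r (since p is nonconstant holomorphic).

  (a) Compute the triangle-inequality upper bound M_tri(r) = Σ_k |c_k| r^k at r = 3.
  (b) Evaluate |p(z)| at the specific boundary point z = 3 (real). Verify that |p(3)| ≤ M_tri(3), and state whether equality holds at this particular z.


Coefficients: c_0 = 0, c_1 = -2, c_2 = 0, c_3 = -4. Radius r = 3.
Part (a). Triangle bound: M_tri(r) = Σ_k |c_k| r^k
  = |0|·3^0 + |-2|·3^1 + |0|·3^2 + |-4|·3^3
  = 0 + 6 + 0 + 108 = 114.
This bounds M(r) := max_{|z|=r} |p(z)| from above; equality holds iff all terms c_k z^k can be made to align in phase at a single z on |z|=r.
Part (b). At z = 3 (real, on the circle |z| = r):
  p(3) = (0)·3^0 + (-2)·3^1 + (0)·3^2 + (-4)·3^3 = -114.
  |p(3)| = 114.
Since all nonzero coefficients share the same sign, |p(3)| = 114 = M_tri(3); the triangle bound is attained at z = 3, so in fact M(r) = 114.

M_tri(3) = 114; |p(3)| = 114; equality at z=3: yes.


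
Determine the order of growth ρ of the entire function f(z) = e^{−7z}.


|e^{−7z}| = e^{Re(-7·z) + 0} ≤ e^{7|z|^1 + 0} = e^{7r^1 + 0} on |z| = r, so ρ ≤ 1. Choosing z on |z|=r so that -7·z is real positive (always possible by picking arg z appropriately) gives |f(z)| = e^{7r^1 + 0}, matching the bound. The additive constant 0 does not affect log log M(r) ~ 1·log r. Hence ρ = 1.
Therefore ρ = 1.

Order ρ = 1.


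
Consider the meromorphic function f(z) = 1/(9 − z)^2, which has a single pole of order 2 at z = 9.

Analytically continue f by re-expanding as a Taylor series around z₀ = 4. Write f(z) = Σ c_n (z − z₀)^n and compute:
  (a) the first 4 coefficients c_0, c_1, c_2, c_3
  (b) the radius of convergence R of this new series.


Let w = z − z₀, so z = z₀ + w.
Then 9 − z = 9 − (z₀ + w) = (9 − z₀) − w = 5 − w.
f(z) = 1/(5 − w)^2 = (1/(5)^2) · (1 − w/(5))^{−2}.
By the binomial series (1−u)^{−2} = Σ_{n≥0} C(n+1, 1) u^n for |u|<1, with u = w/(5):
  c_n = C(n+1, 1) / (5)^(n+2).
  c_0 = 1/(5)^2 = 1/25.
  c_1 = 2/(5)^3 = 2/125.
  c_2 = 3/(5)^4 = 3/625.
  c_3 = 4/(5)^5 = 4/3125.
The series is valid for |w/d| < 1, i.e. |z − z₀| < |d|.
Radius of convergence: R = |9 − z₀| = |5| = 5 (distance from z₀ to the singularity z = 9).

c_0 = 1/25, c_1 = 2/125, c_2 = 3/625, c_3 = 4/3125; R = 5.


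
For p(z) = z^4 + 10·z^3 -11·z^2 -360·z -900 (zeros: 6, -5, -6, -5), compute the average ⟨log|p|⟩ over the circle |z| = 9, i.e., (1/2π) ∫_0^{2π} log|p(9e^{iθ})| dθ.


Zeros: -6, -5, -5, 6; r = 9.
Inside |z| < r: -6, -5, -5, 6. Outside (|z| ≥ r): ∅.
p(0) = -900, so log|p(0)| = log(900) = 6.8024.
Apply Jensen: I(r) = log|p(0)| + Σ_k log(r/|z_k|), summed over zeros inside |z| < r.
  log(r/|z_k|) for z_k = 6: log(9/6) = 0.4055
  log(r/|z_k|) for z_k = -5: log(9/5) = 0.5878
  log(r/|z_k|) for z_k = -6: log(9/6) = 0.4055
  log(r/|z_k|) for z_k = -5: log(9/5) = 0.5878
Sum over inside zeros: 1.9865.
I(r) = log|p(0)| + (inside sum) = 6.8024 + 1.9865 = 8.7889.
Closed form (all zeros inside, monic): I(r) = n·log(r) = 4·log(9) = 8.7889. ✓

I(r) ≈ 8.7889.


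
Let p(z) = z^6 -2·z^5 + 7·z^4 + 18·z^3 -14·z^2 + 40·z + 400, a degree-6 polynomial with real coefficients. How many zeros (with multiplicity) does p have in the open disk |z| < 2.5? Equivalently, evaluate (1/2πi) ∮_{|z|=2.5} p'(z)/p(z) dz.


The zeros of p are: (-2 + 1i), (-2 - 1i), (2 + 2i), (2 - 2i), (1 + 3i), (1 - 3i).
Their magnitudes are: 2.236, 2.236, 2.828, 2.828, 3.162, 3.162.
Zeros with |z| < R = 2.5: (-2 + 1i), (-2 - 1i).
Count = 2.
By the argument principle, (1/2πi) ∮_{|z|=R} p'(z)/p(z) dz equals exactly this count.

Number of zeros inside |z| < 2.5: 2.


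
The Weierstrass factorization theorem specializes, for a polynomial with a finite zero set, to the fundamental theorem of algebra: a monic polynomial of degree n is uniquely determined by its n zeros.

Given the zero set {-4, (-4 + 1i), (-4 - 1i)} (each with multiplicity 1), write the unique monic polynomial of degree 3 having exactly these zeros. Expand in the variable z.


The polynomial is p(z) = ∏_{α ∈ S} (z − α), where S = {-4, (-4 + 1i), (-4 - 1i)}.
Expanding the product yields: p(z) = z^3 + 12·z^2 + 49·z + 68.
Note conjugate pairs combine to real quadratics: (z − (-4+1i))(z − (-4−1i)) = z² + 8z + 17.
The resulting polynomial has degree 3 and real coefficients as required.

p(z) = z^3 + 12·z^2 + 49·z + 68.


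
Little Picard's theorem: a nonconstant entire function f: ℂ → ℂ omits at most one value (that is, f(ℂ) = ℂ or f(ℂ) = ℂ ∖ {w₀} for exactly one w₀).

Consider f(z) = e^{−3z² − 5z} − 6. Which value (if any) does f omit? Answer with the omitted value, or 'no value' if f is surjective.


Little Picard bounds the complement of f(ℂ) to at most one point.
The exponent g(z) = −3z² − 5z is a nonconstant polynomial, hence surjective onto ℂ. So e^{g(z)} takes every value in {e^w : w ∈ ℂ} = ℂ ∖ {0}. Adding -6 shifts the range to ℂ ∖ {-6}. f omits exactly -6.

Omitted value: -6.


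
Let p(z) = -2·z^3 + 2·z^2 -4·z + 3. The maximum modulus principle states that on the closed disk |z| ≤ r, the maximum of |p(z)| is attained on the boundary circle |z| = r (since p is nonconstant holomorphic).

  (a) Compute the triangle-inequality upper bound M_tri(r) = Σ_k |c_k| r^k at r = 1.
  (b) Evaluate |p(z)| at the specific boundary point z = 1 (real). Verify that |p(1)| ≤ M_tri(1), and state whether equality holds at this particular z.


Coefficients: c_0 = 3, c_1 = -4, c_2 = 2, c_3 = -2. Radius r = 1.
Part (a). Triangle bound: M_tri(r) = Σ_k |c_k| r^k
  = |3|·1^0 + |-4|·1^1 + |2|·1^2 + |-2|·1^3
  = 3 + 4 + 2 + 2 = 11.
This bounds M(r) := max_{|z|=r} |p(z)| from above; equality holds iff all terms c_k z^k can be made to align in phase at a single z on |z|=r.
Part (b). At z = 1 (real, on the circle |z| = r):
  p(1) = (3)·1^0 + (-4)·1^1 + (2)·1^2 + (-2)·1^3 = -1.
  |p(1)| = 1.
Check: |p(1)| = 1 ≤ 11 = M_tri(1). ✓ Equality does not hold at z = 1 (the coefficients have mixed signs, so the terms do not all align in phase there).

M_tri(1) = 11; |p(1)| = 1; equality at z=1: no.


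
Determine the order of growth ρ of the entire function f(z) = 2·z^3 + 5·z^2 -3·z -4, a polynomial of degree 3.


|f(z)| ≤ Σ|c_k|·r^k = O(r^3) as r → ∞. Polynomial growth is O(e^{r^ε}) for every ε > 0 (since r^3/e^{r^ε} → 0), so ρ ≤ ε for all ε > 0, i.e. ρ = 0. Every nonconstant polynomial has order 0.
Therefore ρ = 0.

Order ρ = 0.


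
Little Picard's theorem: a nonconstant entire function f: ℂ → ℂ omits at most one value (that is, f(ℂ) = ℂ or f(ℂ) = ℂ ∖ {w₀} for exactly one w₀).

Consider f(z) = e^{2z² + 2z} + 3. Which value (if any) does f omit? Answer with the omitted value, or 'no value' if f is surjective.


Little Picard bounds the complement of f(ℂ) to at most one point.
The exponent g(z) = 2z² + 2z is a nonconstant polynomial, hence surjective onto ℂ. So e^{g(z)} takes every value in {e^w : w ∈ ℂ} = ℂ ∖ {0}. Adding 3 shifts the range to ℂ ∖ {3}. f omits exactly 3.

Omitted value: 3.


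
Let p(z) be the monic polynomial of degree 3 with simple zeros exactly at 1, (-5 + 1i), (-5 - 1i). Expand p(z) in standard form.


The polynomial is p(z) = ∏_{α ∈ S} (z − α), where S = {1, (-5 + 1i), (-5 - 1i)}.
Expanding the product yields: p(z) = z^3 + 9·z^2 + 16·z -26.
Note conjugate pairs combine to real quadratics: (z − (-5+1i))(z − (-5−1i)) = z² + 10z + 26.
The resulting polynomial has degree 3 and real coefficients as required.

p(z) = z^3 + 9·z^2 + 16·z -26.


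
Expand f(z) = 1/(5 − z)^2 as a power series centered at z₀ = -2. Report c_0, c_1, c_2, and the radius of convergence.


Let w = z − z₀, so z = z₀ + w.
Then 5 − z = 5 − (z₀ + w) = (5 − z₀) − w = 7 − w.
f(z) = 1/(7 − w)^2 = (1/(7)^2) · (1 − w/(7))^{−2}.
By the binomial series (1−u)^{−2} = Σ_{n≥0} C(n+1, 1) u^n for |u|<1, with u = w/(7):
  c_n = C(n+1, 1) / (7)^(n+2).
  c_0 = 1/(7)^2 = 1/49.
  c_1 = 2/(7)^3 = 2/343.
  c_2 = 3/(7)^4 = 3/2401.
The series is valid for |w/d| < 1, i.e. |z − z₀| < |d|.
Radius of convergence: R = |5 − z₀| = |7| = 7 (distance from z₀ to the singularity z = 5).

c_0 = 1/49, c_1 = 2/343, c_2 = 3/2401; R = 7.


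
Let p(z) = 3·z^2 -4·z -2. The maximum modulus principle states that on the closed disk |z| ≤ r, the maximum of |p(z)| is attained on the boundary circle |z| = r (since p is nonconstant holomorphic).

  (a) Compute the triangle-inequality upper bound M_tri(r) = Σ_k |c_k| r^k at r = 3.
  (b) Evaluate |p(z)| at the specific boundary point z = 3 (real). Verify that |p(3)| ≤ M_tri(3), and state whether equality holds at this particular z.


Coefficients: c_0 = -2, c_1 = -4, c_2 = 3. Radius r = 3.
Part (a). Triangle bound: M_tri(r) = Σ_k |c_k| r^k
  = |-2|·3^0 + |-4|·3^1 + |3|·3^2
  = 2 + 12 + 27 = 41.
This bounds M(r) := max_{|z|=r} |p(z)| from above; equality holds iff all terms c_k z^k can be made to align in phase at a single z on |z|=r.
Part (b). At z = 3 (real, on the circle |z| = r):
  p(3) = (-2)·3^0 + (-4)·3^1 + (3)·3^2 = 13.
  |p(3)| = 13.
Check: |p(3)| = 13 ≤ 41 = M_tri(3). ✓ Equality does not hold at z = 3 (the coefficients have mixed signs, so the terms do not all align in phase there).

M_tri(3) = 41; |p(3)| = 13; equality at z=3: no.


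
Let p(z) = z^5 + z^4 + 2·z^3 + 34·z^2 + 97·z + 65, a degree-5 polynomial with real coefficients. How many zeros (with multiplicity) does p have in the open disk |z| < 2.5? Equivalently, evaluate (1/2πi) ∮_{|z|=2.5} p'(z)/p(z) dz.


The zeros of p are: (2 + 3i), (2 - 3i), -1, (-2 + 1i), (-2 - 1i).
Their magnitudes are: 3.606, 3.606, 1, 2.236, 2.236.
Zeros with |z| < R = 2.5: -1, (-2 + 1i), (-2 - 1i).
Count = 3.
By the argument principle, (1/2πi) ∮_{|z|=R} p'(z)/p(z) dz equals exactly this count.

Number of zeros inside |z| < 2.5: 3.


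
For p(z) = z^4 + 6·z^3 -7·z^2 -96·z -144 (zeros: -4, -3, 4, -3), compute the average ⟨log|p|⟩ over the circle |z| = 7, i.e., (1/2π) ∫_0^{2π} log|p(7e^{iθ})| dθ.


Zeros: -4, -3, -3, 4; r = 7.
Inside |z| < r: -4, -3, -3, 4. Outside (|z| ≥ r): ∅.
p(0) = -144, so log|p(0)| = log(144) = 4.9698.
Apply Jensen: I(r) = log|p(0)| + Σ_k log(r/|z_k|), summed over zeros inside |z| < r.
  log(r/|z_k|) for z_k = -4: log(7/4) = 0.5596
  log(r/|z_k|) for z_k = -3: log(7/3) = 0.8473
  log(r/|z_k|) for z_k = 4: log(7/4) = 0.5596
  log(r/|z_k|) for z_k = -3: log(7/3) = 0.8473
Sum over inside zeros: 2.8138.
I(r) = log|p(0)| + (inside sum) = 4.9698 + 2.8138 = 7.7836.
Closed form (all zeros inside, monic): I(r) = n·log(r) = 4·log(7) = 7.7836. ✓

I(r) ≈ 7.7836.


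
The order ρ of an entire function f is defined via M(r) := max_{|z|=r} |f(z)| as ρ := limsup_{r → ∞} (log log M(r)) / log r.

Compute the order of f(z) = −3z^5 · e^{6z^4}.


M(r) = max_{|z|=r} |-3|·|z|^5·|e^{6z^4}| = 3·r^5 · e^{6r^4} (the factors attain their maxima compatibly on |z|=r). Then log M(r) = log 3 + 5·log r + 6r^4, dominated by the last term, so log log M(r) ~ 4·log r. The polynomial factor -3z^5 contributes only a log r term and does not affect the order. ρ = 4.
Therefore ρ = 4.

Order ρ = 4.


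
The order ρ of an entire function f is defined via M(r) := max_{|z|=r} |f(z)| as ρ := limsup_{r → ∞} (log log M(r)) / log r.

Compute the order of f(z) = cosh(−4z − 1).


cosh(w) is a linear combination of e^{iw} and e^{−iw} (or e^w, e^{−w} in the hyperbolic case), so |cosh(w)| ≤ e^{|w|}. With w = −4z − 1, |w| ≤ 4|z| + 1 = 4r + 1 on |z| = r, giving M(r) ≤ e^{4r + 1}, so ρ ≤ 1. On a suitable ray (z = it for sin/cos; z = t for sinh/cosh, t real → ∞), |cosh(−4z − 1)| grows like e^{4|t|}/2, so ρ ≥ 1. Hence ρ = 1.
Therefore ρ = 1.

Order ρ = 1.


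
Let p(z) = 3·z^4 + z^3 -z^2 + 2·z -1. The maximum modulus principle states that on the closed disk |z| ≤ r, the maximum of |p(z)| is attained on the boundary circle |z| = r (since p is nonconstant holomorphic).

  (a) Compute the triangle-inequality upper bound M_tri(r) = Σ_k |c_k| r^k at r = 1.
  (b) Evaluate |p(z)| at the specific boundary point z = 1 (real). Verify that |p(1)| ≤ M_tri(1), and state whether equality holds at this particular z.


Coefficients: c_0 = -1, c_1 = 2, c_2 = -1, c_3 = 1, c_4 = 3. Radius r = 1.
Part (a). Triangle bound: M_tri(r) = Σ_k |c_k| r^k
  = |-1|·1^0 + |2|·1^1 + |-1|·1^2 + |1|·1^3 + |3|·1^4
  = 1 + 2 + 1 + 1 + 3 = 8.
This bounds M(r) := max_{|z|=r} |p(z)| from above; equality holds iff all terms c_k z^k can be made to align in phase at a single z on |z|=r.
Part (b). At z = 1 (real, on the circle |z| = r):
  p(1) = (-1)·1^0 + (2)·1^1 + (-1)·1^2 + (1)·1^3 + (3)·1^4 = 4.
  |p(1)| = 4.
Check: |p(1)| = 4 ≤ 8 = M_tri(1). ✓ Equality does not hold at z = 1 (the coefficients have mixed signs, so the terms do not all align in phase there).

M_tri(1) = 8; |p(1)| = 4; equality at z=1: no.


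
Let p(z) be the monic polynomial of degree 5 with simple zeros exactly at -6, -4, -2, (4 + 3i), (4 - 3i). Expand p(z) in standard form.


The polynomial is p(z) = ∏_{α ∈ S} (z − α), where S = {-6, -4, -2, (4 + 3i), (4 - 3i)}.
Expanding the product yields: p(z) = z^5 + 4·z^4 -27·z^3 -4·z^2 + 716·z + 1200.
Note conjugate pairs combine to real quadratics: (z − (4+3i))(z − (4−3i)) = z² − 8z + 25.
The resulting polynomial has degree 5 and real coefficients as required.

p(z) = z^5 + 4·z^4 -27·z^3 -4·z^2 + 716·z + 1200.


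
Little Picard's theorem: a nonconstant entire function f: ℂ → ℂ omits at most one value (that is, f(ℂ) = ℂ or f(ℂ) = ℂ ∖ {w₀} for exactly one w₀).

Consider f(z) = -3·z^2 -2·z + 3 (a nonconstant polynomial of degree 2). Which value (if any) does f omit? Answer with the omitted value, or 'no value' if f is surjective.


Little Picard bounds the complement of f(ℂ) to at most one point.
For every w ∈ ℂ, the equation p(z) − w = 0 is a nonconstant polynomial in z and hence has at least one root by the fundamental theorem of algebra. So p is surjective onto ℂ, omitting no value.

Omitted value: no value.


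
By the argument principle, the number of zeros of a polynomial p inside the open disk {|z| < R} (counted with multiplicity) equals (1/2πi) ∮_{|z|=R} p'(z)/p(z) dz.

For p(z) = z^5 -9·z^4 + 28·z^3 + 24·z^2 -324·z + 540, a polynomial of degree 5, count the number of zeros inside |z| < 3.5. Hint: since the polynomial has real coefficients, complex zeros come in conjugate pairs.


The zeros of p are: (3 + 3i), (3 - 3i), (3 + 1i), (3 - 1i), -3.
Their magnitudes are: 4.243, 4.243, 3.162, 3.162, 3.
Zeros with |z| < R = 3.5: (3 + 1i), (3 - 1i), -3.
Count = 3.
By the argument principle, (1/2πi) ∮_{|z|=R} p'(z)/p(z) dz equals exactly this count.

Number of zeros inside |z| < 3.5: 3.


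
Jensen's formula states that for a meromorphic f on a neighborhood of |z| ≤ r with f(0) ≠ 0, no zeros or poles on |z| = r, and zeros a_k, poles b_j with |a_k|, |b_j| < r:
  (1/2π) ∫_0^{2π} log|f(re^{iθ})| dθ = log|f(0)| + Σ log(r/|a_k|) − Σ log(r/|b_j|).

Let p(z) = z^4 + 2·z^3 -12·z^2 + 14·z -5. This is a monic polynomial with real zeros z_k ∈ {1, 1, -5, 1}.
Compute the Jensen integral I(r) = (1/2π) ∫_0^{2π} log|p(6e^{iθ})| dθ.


Zeros: -5, 1, 1, 1; r = 6.
Inside |z| < r: -5, 1, 1, 1. Outside (|z| ≥ r): ∅.
p(0) = -5, so log|p(0)| = log(5) = 1.6094.
Apply Jensen: I(r) = log|p(0)| + Σ_k log(r/|z_k|), summed over zeros inside |z| < r.
  log(r/|z_k|) for z_k = 1: log(6/1) = 1.7918
  log(r/|z_k|) for z_k = 1: log(6/1) = 1.7918
  log(r/|z_k|) for z_k = -5: log(6/5) = 0.1823
  log(r/|z_k|) for z_k = 1: log(6/1) = 1.7918
Sum over inside zeros: 5.5576.
I(r) = log|p(0)| + (inside sum) = 1.6094 + 5.5576 = 7.1670.
Closed form (all zeros inside, monic): I(r) = n·log(r) = 4·log(6) = 7.1670. ✓

I(r) ≈ 7.1670.
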